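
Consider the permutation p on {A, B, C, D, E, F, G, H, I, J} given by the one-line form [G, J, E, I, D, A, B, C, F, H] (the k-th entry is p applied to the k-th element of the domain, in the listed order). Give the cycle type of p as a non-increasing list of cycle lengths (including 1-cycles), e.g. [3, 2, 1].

The disjoint cycles are (A G B J H C E D I F), with lengths 10 in non-increasing order.

[10]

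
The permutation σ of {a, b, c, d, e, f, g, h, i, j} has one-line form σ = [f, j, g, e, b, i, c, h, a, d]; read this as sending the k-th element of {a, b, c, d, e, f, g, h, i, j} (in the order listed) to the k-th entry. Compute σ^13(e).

Tracing e → b → … returns to e after 4 steps, so e lies in a 4-cycle (b, j, d, e).
On a 4-cycle, σ^4 is the identity, so σ^13 = σ^1 there (13 ≡ 1 mod 4).
Advancing 1 step from e: e → b.

b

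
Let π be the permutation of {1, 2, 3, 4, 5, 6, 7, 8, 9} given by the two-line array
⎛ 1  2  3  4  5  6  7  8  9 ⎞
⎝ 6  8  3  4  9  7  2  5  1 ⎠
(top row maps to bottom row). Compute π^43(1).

Tracing 1 → 6 → … returns to 1 after 7 steps, so 1 lies in a 7-cycle (1 6 7 2 8 5 9).
Since the cycle has length 7, π^43 acts on it the same as π^1 (43 mod 7 = 1).
Advancing 1 step from 1: 1 → 6.

6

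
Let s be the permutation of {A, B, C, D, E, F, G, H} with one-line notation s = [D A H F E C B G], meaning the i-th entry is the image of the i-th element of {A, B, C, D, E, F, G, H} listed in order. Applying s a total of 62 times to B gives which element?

Tracing B → A → … returns to B after 7 steps, so B lies in a 7-cycle (A, D, F, C, H, G, B).
Since the cycle has length 7, s^62 acts on it the same as s^6 (62 mod 7 = 6).
Stepping 6 places around the cycle: B → A → D → F → C → H → G.

G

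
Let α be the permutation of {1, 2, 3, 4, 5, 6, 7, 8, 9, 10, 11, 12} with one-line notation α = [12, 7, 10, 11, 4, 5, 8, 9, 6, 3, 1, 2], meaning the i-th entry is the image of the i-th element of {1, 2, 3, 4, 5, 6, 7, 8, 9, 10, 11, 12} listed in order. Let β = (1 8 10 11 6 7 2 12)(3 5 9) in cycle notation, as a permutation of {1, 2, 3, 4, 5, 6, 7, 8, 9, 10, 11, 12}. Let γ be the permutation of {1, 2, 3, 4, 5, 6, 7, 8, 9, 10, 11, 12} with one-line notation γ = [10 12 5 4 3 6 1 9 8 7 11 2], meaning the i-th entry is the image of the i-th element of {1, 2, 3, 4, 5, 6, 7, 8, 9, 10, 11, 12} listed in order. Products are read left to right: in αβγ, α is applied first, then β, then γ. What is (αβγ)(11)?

Apply the permutations in order: α(11) = 1, then β(1) = 8, then γ(8) = 9. So (αβγ)(11) = 9.

9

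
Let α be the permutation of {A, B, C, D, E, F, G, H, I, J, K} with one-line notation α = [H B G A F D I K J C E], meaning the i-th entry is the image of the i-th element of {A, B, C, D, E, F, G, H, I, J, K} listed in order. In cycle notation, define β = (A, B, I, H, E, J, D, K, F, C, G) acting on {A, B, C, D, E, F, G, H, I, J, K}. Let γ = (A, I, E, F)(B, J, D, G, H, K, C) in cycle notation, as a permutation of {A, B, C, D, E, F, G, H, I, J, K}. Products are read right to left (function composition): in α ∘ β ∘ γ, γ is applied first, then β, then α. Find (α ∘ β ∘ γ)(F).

Chase F: γ(F) = A; β(A) = B; α(B) = B. Hence (α ∘ β ∘ γ)(F) = B.

B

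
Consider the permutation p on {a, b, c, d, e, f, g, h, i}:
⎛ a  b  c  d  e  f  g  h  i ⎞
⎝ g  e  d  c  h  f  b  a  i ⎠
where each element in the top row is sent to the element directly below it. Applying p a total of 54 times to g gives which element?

a

Tracing g → b → … returns to g after 5 steps, so g lies in a 5-cycle (a, g, b, e, h).
Powers repeat with period 5 on this cycle, and 54 mod 5 = 4, so p^54(g) = p^4(g).
Advancing 4 steps from g: g → b → e → h → a.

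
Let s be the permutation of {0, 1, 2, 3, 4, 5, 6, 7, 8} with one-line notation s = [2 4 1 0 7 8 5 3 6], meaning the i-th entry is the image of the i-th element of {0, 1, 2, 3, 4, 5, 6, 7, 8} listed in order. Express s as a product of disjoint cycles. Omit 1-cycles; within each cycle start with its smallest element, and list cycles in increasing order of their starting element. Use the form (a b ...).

(0 2 1 4 7 3)(5 8 6)

Start at 0 and follow images: 0 → 2 → 1 → 4 → 7 → 3 → 0, giving the cycle (0 2 1 4 7 3).
Continuing from each remaining unvisited element yields (0 2 1 4 7 3)(5 8 6).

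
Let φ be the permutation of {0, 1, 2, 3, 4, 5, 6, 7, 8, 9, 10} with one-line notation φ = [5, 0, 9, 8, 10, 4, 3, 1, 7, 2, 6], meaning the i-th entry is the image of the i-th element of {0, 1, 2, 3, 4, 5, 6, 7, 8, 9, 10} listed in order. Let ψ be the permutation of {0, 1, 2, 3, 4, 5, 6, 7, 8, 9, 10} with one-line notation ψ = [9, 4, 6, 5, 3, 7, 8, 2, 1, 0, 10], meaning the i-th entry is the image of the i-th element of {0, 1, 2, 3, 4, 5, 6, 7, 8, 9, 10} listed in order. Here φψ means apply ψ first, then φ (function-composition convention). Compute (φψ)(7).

First apply ψ: ψ(7) = 2, then φ(2) = 9. Thus (φψ)(7) = 9.

9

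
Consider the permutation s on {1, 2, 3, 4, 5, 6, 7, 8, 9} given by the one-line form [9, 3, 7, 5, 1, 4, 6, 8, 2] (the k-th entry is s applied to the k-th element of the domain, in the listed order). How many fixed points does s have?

The fixed points (elements with s(x) = x) are {8}, so there is 1.

1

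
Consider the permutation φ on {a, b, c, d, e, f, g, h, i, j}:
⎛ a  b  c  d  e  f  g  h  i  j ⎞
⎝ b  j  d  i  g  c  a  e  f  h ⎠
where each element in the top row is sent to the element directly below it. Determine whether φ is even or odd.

In disjoint-cycle form the cycle lengths are 6, 4.
A cycle is odd iff its length is even; φ has 2 even-length cycles, so sgn(φ) = (−1)^2 and φ is even.

even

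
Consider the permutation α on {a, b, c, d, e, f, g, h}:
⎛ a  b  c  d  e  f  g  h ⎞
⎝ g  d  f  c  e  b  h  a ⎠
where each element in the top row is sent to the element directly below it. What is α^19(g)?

Tracing g → h → … returns to g after 3 steps, so g lies in a 3-cycle (a g h).
Powers repeat with period 3 on this cycle, and 19 mod 3 = 1, so α^19(g) = α^1(g).
Advancing 1 step from g: g → h.

h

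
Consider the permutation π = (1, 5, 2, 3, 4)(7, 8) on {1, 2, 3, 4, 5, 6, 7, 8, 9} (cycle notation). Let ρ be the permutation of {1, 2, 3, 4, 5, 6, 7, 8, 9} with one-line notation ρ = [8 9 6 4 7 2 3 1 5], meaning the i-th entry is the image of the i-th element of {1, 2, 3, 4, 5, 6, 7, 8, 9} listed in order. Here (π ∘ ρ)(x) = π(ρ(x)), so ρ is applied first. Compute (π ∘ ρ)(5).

8

ρ(5) = 7, then π(7) = 8; composing gives (π ∘ ρ)(5) = 8.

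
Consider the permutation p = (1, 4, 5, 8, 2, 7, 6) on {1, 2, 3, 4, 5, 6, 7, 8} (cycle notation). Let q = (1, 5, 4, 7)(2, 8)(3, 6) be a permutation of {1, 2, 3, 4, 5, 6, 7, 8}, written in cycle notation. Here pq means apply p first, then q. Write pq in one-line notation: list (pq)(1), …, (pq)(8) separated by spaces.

(pq)(x) = q(p(x)). Computing each image: q(p(1)) = q(4) = 7, q(p(2)) = q(7) = 1, q(p(3)) = q(3) = 6, q(p(4)) = q(5) = 4, q(p(5)) = q(8) = 2, q(p(6)) = q(1) = 5, q(p(7)) = q(6) = 3, q(p(8)) = q(2) = 8.
Hence pq = [7 1 6 4 2 5 3 8].

7 1 6 4 2 5 3 8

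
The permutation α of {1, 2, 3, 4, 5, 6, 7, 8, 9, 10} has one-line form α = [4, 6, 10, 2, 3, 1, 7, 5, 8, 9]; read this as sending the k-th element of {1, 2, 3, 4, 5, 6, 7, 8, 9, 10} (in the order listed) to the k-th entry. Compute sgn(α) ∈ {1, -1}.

In disjoint-cycle form the cycle lengths are 5, 4, 1.
A cycle of length ℓ contributes ℓ−1 transpositions, so α is a product of 4 + 3 = 7 transpositions — odd.

-1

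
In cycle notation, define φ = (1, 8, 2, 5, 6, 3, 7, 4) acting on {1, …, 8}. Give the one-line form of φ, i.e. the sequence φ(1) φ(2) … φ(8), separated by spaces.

8 5 7 1 6 3 4 2

Each element maps to the next entry in its cycle (wrapping to the front): 1→8, 2→5, 3→7, 4→1, 5→6, 6→3, 7→4, 8→2.
Listing these in domain order gives 8 5 7 1 6 3 4 2.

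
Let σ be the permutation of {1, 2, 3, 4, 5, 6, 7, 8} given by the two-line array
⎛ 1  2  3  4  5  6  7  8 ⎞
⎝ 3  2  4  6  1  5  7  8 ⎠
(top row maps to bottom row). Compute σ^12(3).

6

Tracing 3 → 4 → … returns to 3 after 5 steps, so 3 lies in a 5-cycle (1 3 4 6 5).
Powers repeat with period 5 on this cycle, and 12 mod 5 = 2, so σ^12(3) = σ^2(3).
Advancing 2 steps from 3: 3 → 4 → 6.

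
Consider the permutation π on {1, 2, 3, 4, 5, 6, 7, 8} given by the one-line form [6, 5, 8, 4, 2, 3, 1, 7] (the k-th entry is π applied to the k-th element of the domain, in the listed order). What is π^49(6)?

Tracing 6 → 3 → … returns to 6 after 5 steps, so 6 lies in a 5-cycle (1, 6, 3, 8, 7).
Since the cycle has length 5, π^49 acts on it the same as π^4 (49 mod 5 = 4).
Advancing 4 steps from 6: 6 → 3 → 8 → 7 → 1.

1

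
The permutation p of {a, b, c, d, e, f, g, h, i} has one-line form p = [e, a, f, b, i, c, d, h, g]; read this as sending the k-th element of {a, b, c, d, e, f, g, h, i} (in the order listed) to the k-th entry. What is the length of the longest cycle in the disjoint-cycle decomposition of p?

6

Decomposing into disjoint cycles gives (a, e, i, g, d, b)(c, f); the longest has length 6.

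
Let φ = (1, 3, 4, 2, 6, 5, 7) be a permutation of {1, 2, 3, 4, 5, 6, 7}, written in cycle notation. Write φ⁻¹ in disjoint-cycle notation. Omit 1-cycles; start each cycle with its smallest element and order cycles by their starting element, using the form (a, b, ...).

The inverse reverses each cycle.
Reversing each cycle of φ and rotating so the smallest element leads gives (1, 7, 5, 6, 2, 4, 3).

(1, 7, 5, 6, 2, 4, 3)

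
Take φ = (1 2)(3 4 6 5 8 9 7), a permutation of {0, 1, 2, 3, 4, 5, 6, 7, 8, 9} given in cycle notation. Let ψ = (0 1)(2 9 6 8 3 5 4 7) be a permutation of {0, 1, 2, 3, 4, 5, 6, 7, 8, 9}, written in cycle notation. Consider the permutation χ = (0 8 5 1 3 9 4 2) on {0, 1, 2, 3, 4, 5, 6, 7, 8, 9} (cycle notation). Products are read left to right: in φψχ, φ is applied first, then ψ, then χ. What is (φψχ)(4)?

Chase 4: φ(4) = 6; ψ(6) = 8; χ(8) = 5. Hence (φψχ)(4) = 5.

5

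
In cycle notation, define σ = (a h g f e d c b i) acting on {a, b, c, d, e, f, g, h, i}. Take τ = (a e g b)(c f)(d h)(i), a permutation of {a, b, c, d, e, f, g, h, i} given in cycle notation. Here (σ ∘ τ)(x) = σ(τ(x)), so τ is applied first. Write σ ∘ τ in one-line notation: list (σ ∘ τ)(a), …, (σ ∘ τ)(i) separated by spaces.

d h e g f b i c a

(σ ∘ τ)(x) = σ(τ(x)). Computing each image: σ(τ(a)) = σ(e) = d, σ(τ(b)) = σ(a) = h, σ(τ(c)) = σ(f) = e, σ(τ(d)) = σ(h) = g, σ(τ(e)) = σ(g) = f, σ(τ(f)) = σ(c) = b, σ(τ(g)) = σ(b) = i, σ(τ(h)) = σ(d) = c, σ(τ(i)) = σ(i) = a.
Hence σ ∘ τ = [d h e g f b i c a].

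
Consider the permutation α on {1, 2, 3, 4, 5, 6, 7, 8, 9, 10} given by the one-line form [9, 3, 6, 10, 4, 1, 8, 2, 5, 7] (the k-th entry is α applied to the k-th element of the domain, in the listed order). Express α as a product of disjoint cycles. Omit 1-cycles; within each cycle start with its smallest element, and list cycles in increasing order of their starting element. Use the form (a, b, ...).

From 1: 1 → 9 → 5 → 4 → 10 → 7 → 8 → 2 → 3 → 6 → 1, closing the cycle (1, 9, 5, 4, 10, 7, 8, 2, 3, 6).
Repeating from the next unused element and collecting all non-trivial cycles gives (1, 9, 5, 4, 10, 7, 8, 2, 3, 6).

(1, 9, 5, 4, 10, 7, 8, 2, 3, 6)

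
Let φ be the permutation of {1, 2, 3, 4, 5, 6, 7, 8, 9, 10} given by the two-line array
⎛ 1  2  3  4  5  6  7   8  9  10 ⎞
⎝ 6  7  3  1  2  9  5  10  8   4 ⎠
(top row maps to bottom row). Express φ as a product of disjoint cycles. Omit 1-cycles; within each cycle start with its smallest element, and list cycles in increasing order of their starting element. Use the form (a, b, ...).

(1, 6, 9, 8, 10, 4)(2, 7, 5)

Start at 1 and follow images: 1 → 6 → 9 → 8 → 10 → 4 → 1, giving the cycle (1, 6, 9, 8, 10, 4).
Continuing from each remaining unvisited element yields (1, 6, 9, 8, 10, 4)(2, 7, 5).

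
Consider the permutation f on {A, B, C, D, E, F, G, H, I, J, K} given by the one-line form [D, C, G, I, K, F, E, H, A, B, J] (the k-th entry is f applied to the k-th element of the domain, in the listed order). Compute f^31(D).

I

Tracing D → I → … returns to D after 3 steps, so D lies in a 3-cycle (A, D, I).
Since the cycle has length 3, f^31 acts on it the same as f^1 (31 mod 3 = 1).
Stepping 1 place around the cycle: D → I.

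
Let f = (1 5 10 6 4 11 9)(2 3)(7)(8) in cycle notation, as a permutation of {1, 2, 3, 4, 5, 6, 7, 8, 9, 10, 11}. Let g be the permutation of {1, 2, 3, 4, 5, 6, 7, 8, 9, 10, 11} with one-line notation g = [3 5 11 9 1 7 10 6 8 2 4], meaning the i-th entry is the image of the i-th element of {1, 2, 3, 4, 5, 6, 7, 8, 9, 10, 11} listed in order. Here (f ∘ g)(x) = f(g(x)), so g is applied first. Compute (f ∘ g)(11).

11

(f ∘ g)(11) = f(g(11)). g(11) = 4, then f(4) = 11. So (f ∘ g)(11) = 11.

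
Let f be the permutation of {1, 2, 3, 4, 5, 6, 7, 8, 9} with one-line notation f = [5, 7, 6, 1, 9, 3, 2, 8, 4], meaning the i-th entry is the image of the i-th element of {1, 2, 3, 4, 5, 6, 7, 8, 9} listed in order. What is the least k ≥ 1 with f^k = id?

4

Writing f as disjoint cycles, the cycle lengths are 4, 2, 2, 1.
The order of f is the least common multiple of its cycle lengths: lcm(4, 2, 2) = 4.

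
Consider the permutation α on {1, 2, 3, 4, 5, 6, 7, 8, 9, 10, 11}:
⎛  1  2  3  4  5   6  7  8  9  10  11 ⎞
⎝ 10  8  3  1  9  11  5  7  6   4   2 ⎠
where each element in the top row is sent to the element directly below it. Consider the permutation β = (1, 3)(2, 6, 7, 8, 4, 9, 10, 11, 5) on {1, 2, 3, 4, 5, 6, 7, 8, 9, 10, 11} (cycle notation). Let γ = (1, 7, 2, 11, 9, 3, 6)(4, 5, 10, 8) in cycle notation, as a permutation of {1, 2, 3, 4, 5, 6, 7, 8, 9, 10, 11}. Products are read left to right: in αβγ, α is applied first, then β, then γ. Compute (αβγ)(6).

10

(αβγ)(6) = γ(β(α(6))). α(6) = 11, then β(11) = 5, then γ(5) = 10, so the result is 10.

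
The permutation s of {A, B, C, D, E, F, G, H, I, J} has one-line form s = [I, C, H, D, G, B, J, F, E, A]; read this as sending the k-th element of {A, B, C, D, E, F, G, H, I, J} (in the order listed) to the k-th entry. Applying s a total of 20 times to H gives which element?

H

Tracing H → F → … returns to H after 4 steps, so H lies in a 4-cycle (B, C, H, F).
Powers repeat with period 4 on this cycle, and 20 mod 4 = 0, so s^20(H) = s^0(H).
So s^20(H) = H.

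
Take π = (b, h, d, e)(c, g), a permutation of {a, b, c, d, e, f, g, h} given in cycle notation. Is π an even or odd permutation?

The cycle lengths are 4, 2, 1, 1.
A cycle of length ℓ contributes ℓ−1 transpositions, so π is a product of 3 + 1 = 4 transpositions — even.

even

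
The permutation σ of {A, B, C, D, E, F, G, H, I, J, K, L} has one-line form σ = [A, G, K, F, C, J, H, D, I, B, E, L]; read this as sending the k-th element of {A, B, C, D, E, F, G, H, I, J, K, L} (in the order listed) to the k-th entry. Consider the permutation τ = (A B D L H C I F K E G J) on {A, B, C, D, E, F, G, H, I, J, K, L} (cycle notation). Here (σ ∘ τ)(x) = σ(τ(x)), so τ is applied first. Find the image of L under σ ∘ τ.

(σ ∘ τ)(L) = σ(τ(L)). τ(L) = H, then σ(H) = D. So (σ ∘ τ)(L) = D.

D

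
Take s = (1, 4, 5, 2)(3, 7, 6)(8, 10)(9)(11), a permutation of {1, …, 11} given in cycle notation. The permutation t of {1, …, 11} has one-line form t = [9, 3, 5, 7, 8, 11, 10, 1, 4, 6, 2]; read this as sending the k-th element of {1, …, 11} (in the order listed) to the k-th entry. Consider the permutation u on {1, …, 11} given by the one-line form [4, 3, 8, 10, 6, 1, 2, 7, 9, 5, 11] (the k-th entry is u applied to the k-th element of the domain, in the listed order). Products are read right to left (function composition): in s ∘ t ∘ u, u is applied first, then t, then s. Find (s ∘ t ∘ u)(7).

7

Apply the permutations in order: u(7) = 2, then t(2) = 3, then s(3) = 7. So (s ∘ t ∘ u)(7) = 7.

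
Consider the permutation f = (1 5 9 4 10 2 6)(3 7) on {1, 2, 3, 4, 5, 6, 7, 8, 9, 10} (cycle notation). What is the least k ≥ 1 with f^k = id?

14

The disjoint cycles have lengths 7, 2, 1.
Since disjoint cycles commute, ord(f) = lcm(7, 2) = 14.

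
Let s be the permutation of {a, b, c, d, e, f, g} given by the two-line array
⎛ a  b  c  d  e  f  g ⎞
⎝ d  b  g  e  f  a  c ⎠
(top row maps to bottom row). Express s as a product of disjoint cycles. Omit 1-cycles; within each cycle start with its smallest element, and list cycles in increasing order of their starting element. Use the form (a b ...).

(a d e f)(c g)

From a: a → d → e → f → a, closing the cycle (a d e f).
Repeating from the next unused element and collecting all non-trivial cycles gives (a d e f)(c g).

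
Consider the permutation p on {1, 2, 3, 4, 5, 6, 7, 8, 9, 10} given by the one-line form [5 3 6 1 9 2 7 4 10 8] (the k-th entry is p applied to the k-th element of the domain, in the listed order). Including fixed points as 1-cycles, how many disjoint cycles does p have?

The cycle decomposition is (1 5 9 10 8 4)(2 3 6)(7), which has 3 cycles (counting 1-cycles).

3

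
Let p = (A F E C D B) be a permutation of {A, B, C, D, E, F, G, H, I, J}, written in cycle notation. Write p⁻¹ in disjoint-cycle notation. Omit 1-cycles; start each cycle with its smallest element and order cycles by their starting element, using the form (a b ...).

The inverse reverses each cycle.
Reversing each cycle of p and rotating so the smallest element leads gives (A B D C E F).

(A B D C E F)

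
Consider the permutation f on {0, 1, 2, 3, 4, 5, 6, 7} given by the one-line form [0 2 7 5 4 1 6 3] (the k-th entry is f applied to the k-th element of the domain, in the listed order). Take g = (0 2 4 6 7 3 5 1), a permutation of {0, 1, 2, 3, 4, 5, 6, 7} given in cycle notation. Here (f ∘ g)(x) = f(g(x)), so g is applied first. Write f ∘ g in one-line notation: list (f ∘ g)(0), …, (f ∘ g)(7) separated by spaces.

7 0 4 1 6 2 3 5

(f ∘ g)(x) = f(g(x)). Computing each image: f(g(0)) = f(2) = 7, f(g(1)) = f(0) = 0, f(g(2)) = f(4) = 4, f(g(3)) = f(5) = 1, f(g(4)) = f(6) = 6, f(g(5)) = f(1) = 2, f(g(6)) = f(7) = 3, f(g(7)) = f(3) = 5.
Hence f ∘ g = [7 0 4 1 6 2 3 5].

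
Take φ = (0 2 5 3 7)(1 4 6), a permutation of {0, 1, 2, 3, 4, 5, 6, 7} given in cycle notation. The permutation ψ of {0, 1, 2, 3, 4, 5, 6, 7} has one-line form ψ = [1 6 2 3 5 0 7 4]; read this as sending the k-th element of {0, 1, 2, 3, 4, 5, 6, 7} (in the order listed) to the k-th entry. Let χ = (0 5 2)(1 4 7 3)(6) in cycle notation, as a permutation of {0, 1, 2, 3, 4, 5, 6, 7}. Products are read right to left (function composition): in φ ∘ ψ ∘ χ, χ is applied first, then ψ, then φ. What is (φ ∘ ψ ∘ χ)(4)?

6

(φ ∘ ψ ∘ χ)(4) = φ(ψ(χ(4))). χ(4) = 7, then ψ(7) = 4, then φ(4) = 6, so the result is 6.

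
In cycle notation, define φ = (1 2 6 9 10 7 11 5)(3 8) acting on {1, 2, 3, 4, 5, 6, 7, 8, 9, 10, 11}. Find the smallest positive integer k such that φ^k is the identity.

8

The disjoint cycles have lengths 8, 2, 1.
The order is lcm(8, 2) = 8.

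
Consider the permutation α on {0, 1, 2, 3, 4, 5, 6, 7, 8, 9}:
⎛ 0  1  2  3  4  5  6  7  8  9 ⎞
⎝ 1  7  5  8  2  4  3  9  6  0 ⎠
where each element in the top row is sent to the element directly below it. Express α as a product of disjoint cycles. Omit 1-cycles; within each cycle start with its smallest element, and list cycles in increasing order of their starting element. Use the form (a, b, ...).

Iterating α from 0 gives 0 → 1 → 7 → 9 → 0; that is the 4-cycle (0, 1, 7, 9).
Continuing from each remaining unvisited element yields (0, 1, 7, 9)(2, 5, 4)(3, 8, 6).

(0, 1, 7, 9)(2, 5, 4)(3, 8, 6)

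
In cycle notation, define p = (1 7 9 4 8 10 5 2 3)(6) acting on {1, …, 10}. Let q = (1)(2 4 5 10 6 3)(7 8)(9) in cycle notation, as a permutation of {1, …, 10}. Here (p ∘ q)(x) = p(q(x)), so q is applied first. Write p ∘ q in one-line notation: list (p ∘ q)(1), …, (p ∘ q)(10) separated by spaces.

For each element, apply q then p: 1 → 1 → 7; 2 → 4 → 8; 3 → 2 → 3; 4 → 5 → 2; 5 → 10 → 5; 6 → 3 → 1; 7 → 8 → 10; 8 → 7 → 9; 9 → 9 → 4; 10 → 6 → 6.
Collecting the images, p ∘ q = [7 8 3 2 5 1 10 9 4 6].

7 8 3 2 5 1 10 9 4 6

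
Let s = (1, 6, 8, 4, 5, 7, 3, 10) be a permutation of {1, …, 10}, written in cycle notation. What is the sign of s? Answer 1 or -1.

The cycle lengths are 8, 1, 1.
A cycle of length ℓ contributes ℓ−1 transpositions, so s is a product of 7 transpositions — odd.

-1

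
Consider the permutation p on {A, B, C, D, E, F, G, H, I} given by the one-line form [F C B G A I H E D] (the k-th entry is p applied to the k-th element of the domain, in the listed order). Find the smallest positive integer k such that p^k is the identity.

14

Writing p as disjoint cycles, the cycle lengths are 7, 2.
Since disjoint cycles commute, ord(p) = lcm(7, 2) = 14.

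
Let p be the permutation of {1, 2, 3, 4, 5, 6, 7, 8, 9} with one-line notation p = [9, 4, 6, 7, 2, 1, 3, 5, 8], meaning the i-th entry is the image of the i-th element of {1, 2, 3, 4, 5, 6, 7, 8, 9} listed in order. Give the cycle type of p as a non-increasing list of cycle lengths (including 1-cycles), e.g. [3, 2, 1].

[9]

The disjoint cycles are (1, 9, 8, 5, 2, 4, 7, 3, 6), with lengths 9 in non-increasing order.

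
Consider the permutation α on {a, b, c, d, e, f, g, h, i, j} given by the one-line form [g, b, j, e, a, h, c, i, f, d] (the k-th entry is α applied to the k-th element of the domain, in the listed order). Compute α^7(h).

Tracing h → i → … returns to h after 3 steps, so h lies in a 3-cycle (f h i).
On a 3-cycle, α^3 is the identity, so α^7 = α^1 there (7 ≡ 1 mod 3).
Advancing 1 step from h: h → i.

i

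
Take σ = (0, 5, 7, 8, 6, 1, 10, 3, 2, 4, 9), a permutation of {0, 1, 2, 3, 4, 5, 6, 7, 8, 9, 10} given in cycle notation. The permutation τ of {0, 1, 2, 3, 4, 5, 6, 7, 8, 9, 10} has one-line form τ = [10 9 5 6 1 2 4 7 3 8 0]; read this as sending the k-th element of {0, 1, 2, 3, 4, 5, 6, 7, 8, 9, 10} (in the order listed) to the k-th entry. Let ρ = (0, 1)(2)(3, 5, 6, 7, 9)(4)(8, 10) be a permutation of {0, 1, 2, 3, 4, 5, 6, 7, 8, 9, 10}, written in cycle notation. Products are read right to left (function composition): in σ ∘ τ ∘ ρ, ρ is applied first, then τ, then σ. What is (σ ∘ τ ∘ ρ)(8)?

5

(σ ∘ τ ∘ ρ)(8) = σ(τ(ρ(8))). ρ(8) = 10, then τ(10) = 0, then σ(0) = 5, so the result is 5.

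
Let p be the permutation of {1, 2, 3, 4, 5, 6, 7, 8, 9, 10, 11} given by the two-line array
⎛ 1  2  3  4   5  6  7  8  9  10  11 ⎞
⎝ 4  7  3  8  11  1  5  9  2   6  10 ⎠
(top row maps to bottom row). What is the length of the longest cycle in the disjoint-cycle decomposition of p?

Decomposing into disjoint cycles gives (1, 4, 8, 9, 2, 7, 5, 11, 10, 6); the longest has length 10.

10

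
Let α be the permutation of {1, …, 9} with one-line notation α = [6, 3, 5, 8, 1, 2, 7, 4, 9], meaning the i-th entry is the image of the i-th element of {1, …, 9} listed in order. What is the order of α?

The disjoint-cycle form of α has cycle lengths 5, 2, 1, 1.
The order is lcm(5, 2) = 10.

10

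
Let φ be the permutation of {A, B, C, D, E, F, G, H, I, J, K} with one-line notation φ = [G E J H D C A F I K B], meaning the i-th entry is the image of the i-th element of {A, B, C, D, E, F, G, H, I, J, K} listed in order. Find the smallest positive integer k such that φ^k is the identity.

The disjoint-cycle form of φ has cycle lengths 8, 2, 1.
The order of φ is the least common multiple of its cycle lengths: lcm(8, 2) = 8.

8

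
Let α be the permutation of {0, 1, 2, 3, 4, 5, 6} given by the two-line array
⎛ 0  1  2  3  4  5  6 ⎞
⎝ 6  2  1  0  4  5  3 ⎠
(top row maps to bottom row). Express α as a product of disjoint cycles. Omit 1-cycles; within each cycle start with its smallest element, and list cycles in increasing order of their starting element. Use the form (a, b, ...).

Start at 0 and follow images: 0 → 6 → 3 → 0, giving the cycle (0, 6, 3).
Repeating from the next unused element and collecting all non-trivial cycles gives (0, 6, 3)(1, 2).

(0, 6, 3)(1, 2)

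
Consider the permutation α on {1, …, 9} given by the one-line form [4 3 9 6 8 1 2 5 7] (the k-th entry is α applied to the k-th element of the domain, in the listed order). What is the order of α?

Writing α as disjoint cycles, the cycle lengths are 4, 3, 2.
Since disjoint cycles commute, ord(α) = lcm(4, 3, 2) = 12.

12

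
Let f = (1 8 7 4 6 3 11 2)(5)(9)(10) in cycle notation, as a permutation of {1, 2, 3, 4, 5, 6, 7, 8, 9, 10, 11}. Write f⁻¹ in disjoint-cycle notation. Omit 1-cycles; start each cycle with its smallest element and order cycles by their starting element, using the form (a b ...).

The inverse reverses each cycle.
After reversing and putting each cycle's least element first, f⁻¹ = (1 2 11 3 6 4 7 8).

(1 2 11 3 6 4 7 8)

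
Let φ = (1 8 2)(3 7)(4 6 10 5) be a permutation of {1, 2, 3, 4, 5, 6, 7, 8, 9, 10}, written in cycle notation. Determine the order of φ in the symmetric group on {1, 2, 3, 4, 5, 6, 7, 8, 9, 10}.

The disjoint cycles have lengths 4, 3, 2, 1.
Since disjoint cycles commute, ord(φ) = lcm(4, 3, 2) = 12.

12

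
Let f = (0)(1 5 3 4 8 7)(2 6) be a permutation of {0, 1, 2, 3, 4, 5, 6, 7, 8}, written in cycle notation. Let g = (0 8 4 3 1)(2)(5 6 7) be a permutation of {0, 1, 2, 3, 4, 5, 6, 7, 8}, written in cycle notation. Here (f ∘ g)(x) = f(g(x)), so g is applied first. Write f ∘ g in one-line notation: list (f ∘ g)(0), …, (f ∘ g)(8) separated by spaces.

7 0 6 5 4 2 1 3 8

Chase each element through g then f: 0 → 8 → 7; 1 → 0 → 0; 2 → 2 → 6; 3 → 1 → 5; 4 → 3 → 4; 5 → 6 → 2; 6 → 7 → 1; 7 → 5 → 3; 8 → 4 → 8.
So f ∘ g in one-line form is 7 0 6 5 4 2 1 3 8.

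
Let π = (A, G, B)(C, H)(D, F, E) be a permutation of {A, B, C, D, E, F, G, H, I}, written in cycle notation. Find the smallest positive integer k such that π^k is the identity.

The disjoint cycles have lengths 3, 3, 2, 1.
The order is lcm(3, 3, 2) = 6.

6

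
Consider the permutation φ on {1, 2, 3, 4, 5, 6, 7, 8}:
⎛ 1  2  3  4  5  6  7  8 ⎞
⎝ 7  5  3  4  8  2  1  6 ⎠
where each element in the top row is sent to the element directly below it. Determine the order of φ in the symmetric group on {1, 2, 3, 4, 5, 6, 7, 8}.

4

Decomposing into disjoint cycles gives cycle lengths 4, 2, 1, 1.
The order is lcm(4, 2) = 4.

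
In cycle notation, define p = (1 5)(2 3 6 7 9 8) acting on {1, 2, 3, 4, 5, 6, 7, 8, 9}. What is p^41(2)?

2 lies in the 6-cycle (2 3 6 7 9 8).
On a 6-cycle, p^6 is the identity, so p^41 = p^5 there (41 ≡ 5 mod 6).
Advancing 5 steps from 2: 2 → 3 → 6 → 7 → 9 → 8.

8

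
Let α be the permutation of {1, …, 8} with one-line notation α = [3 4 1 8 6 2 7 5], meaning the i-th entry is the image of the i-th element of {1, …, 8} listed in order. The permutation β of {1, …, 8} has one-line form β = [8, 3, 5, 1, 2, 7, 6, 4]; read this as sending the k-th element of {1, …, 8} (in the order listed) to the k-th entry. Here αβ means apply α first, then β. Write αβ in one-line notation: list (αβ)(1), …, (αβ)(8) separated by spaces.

(αβ)(x) = β(α(x)). Computing each image: β(α(1)) = β(3) = 5, β(α(2)) = β(4) = 1, β(α(3)) = β(1) = 8, β(α(4)) = β(8) = 4, β(α(5)) = β(6) = 7, β(α(6)) = β(2) = 3, β(α(7)) = β(7) = 6, β(α(8)) = β(5) = 2.
Hence αβ = [5 1 8 4 7 3 6 2].

5 1 8 4 7 3 6 2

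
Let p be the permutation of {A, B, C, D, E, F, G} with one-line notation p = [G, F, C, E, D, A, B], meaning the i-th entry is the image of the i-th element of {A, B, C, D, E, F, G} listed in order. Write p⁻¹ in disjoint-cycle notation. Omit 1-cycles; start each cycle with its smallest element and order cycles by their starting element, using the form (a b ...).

First write p in disjoint cycles: (A G B F)(D E).
The inverse reverses every cycle; in canonical form, p⁻¹ = (A F B G)(D E).

(A F B G)(D E)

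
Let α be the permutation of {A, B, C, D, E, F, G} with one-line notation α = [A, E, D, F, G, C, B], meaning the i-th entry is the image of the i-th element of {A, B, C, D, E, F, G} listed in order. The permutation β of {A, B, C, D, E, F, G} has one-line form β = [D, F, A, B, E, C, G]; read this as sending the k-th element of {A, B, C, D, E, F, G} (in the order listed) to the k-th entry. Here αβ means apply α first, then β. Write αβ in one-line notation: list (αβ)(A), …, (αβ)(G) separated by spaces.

D E B C G A F

Chase each element through α then β: A → A → D; B → E → E; C → D → B; D → F → C; E → G → G; F → C → A; G → B → F.
Collecting the images, αβ = [D E B C G A F].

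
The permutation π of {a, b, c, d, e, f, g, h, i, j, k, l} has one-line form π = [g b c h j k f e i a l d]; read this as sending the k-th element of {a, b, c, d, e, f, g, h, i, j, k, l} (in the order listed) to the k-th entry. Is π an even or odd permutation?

In disjoint-cycle form the cycle lengths are 9, 1, 1, 1.
A cycle of length ℓ contributes ℓ−1 transpositions, so π is a product of 8 transpositions — even.

even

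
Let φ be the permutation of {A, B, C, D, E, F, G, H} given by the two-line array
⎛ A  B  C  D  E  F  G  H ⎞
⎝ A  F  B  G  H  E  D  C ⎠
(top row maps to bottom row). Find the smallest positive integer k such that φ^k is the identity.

10

The disjoint-cycle form of φ has cycle lengths 5, 2, 1.
The order is lcm(5, 2) = 10.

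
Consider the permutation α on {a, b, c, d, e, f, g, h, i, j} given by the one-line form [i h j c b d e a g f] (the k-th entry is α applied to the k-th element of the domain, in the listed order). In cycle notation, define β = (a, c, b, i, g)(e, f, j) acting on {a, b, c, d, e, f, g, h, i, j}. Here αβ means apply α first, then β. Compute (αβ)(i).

a

(αβ)(i) = β(α(i)). α(i) = g, then β(g) = a. So (αβ)(i) = a.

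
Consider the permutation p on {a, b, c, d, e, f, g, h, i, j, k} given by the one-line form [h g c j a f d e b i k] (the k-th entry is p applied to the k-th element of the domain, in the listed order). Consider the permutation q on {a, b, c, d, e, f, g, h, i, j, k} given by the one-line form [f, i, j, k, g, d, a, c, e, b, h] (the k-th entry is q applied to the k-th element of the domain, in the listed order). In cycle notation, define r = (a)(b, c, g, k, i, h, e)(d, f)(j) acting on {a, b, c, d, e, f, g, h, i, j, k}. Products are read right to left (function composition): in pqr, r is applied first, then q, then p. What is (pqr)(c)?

h

Apply the permutations in order: r(c) = g, then q(g) = a, then p(a) = h. So (pqr)(c) = h.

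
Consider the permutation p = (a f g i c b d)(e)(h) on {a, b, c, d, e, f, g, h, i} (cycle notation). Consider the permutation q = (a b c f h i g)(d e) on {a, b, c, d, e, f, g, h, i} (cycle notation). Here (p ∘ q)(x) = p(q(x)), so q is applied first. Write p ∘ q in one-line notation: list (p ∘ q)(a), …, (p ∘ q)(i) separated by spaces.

For each element, apply q then p: a → b → d; b → c → b; c → f → g; d → e → e; e → d → a; f → h → h; g → a → f; h → i → c; i → g → i.
So p ∘ q in one-line form is d b g e a h f c i.

d b g e a h f c i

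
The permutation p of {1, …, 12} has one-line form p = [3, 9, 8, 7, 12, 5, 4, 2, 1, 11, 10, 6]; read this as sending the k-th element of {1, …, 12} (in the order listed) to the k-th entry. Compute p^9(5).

Tracing 5 → 12 → … returns to 5 after 3 steps, so 5 lies in a 3-cycle (5 12 6).
Since the cycle has length 3, p^9 acts on it the same as p^0 (9 mod 3 = 0).
So p^9(5) = 5.

5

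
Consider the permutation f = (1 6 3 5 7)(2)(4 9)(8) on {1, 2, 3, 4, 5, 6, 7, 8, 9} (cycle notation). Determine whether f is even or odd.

The cycle lengths are 5, 2, 1, 1.
A cycle is odd iff its length is even; f has 1 even-length cycle, so sgn(f) = (−1)^1 and f is odd.

odd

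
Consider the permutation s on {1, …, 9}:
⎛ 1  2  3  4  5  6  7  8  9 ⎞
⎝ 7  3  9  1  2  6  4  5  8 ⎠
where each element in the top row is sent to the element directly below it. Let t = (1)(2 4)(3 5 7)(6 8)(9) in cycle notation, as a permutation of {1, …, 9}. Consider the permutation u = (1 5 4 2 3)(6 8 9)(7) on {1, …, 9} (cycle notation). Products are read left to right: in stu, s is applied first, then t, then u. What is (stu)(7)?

3

(stu)(7) = u(t(s(7))). s(7) = 4, then t(4) = 2, then u(2) = 3, so the result is 3.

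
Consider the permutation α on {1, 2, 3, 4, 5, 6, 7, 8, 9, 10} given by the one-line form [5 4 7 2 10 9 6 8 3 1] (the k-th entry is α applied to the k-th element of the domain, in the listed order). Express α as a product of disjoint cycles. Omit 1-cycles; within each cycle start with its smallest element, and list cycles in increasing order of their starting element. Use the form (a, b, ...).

From 1: 1 → 5 → 10 → 1, closing the cycle (1, 5, 10).
Continuing from each remaining unvisited element yields (1, 5, 10)(2, 4)(3, 7, 6, 9).

(1, 5, 10)(2, 4)(3, 7, 6, 9)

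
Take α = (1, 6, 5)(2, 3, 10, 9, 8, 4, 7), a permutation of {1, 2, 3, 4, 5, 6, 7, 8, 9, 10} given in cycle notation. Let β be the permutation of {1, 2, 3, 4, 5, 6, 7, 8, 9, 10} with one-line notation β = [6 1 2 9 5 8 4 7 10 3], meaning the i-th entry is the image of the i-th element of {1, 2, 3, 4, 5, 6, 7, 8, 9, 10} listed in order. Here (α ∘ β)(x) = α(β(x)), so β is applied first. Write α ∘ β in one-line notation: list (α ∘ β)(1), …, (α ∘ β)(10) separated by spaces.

5 6 3 8 1 4 7 2 9 10

Chase each element through β then α: 1 → 6 → 5; 2 → 1 → 6; 3 → 2 → 3; 4 → 9 → 8; 5 → 5 → 1; 6 → 8 → 4; 7 → 4 → 7; 8 → 7 → 2; 9 → 10 → 9; 10 → 3 → 10.
Collecting the images, α ∘ β = [5 6 3 8 1 4 7 2 9 10].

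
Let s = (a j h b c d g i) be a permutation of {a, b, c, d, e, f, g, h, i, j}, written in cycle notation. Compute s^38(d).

d lies in the 8-cycle (a j h b c d g i).
On an 8-cycle, s^8 is the identity, so s^38 = s^6 there (38 ≡ 6 mod 8).
Advancing 6 steps from d: d → g → i → a → j → h → b.

b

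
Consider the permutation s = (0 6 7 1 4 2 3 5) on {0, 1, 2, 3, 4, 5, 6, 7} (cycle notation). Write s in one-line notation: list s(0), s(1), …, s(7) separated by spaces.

Image by image: 0↦6, 1↦4, 2↦3, 3↦5, 4↦2, 5↦0, 6↦7, 7↦1.
So the one-line form is 6 4 3 5 2 0 7 1.

6 4 3 5 2 0 7 1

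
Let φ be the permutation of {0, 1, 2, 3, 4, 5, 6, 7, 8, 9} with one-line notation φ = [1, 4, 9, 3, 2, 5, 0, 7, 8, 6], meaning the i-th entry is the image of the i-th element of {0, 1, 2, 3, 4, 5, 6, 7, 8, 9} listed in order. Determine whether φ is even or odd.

odd

In disjoint-cycle form the cycle lengths are 6, 1, 1, 1, 1.
A cycle of length ℓ contributes ℓ−1 transpositions, so φ is a product of 5 transpositions — odd.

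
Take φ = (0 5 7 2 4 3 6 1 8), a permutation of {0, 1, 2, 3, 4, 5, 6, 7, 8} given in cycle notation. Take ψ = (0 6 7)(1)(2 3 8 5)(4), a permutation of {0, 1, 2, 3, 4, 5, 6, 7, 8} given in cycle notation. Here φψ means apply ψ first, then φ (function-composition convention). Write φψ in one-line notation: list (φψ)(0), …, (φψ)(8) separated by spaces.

Chase each element through ψ then φ: 0 → 6 → 1; 1 → 1 → 8; 2 → 3 → 6; 3 → 8 → 0; 4 → 4 → 3; 5 → 2 → 4; 6 → 7 → 2; 7 → 0 → 5; 8 → 5 → 7.
So φψ in one-line form is 1 8 6 0 3 4 2 5 7.

1 8 6 0 3 4 2 5 7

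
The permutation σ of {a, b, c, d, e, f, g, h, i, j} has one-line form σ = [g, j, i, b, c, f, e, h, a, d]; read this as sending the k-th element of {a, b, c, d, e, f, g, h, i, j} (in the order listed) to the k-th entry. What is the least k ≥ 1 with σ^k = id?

Writing σ as disjoint cycles, the cycle lengths are 5, 3, 1, 1.
The order of σ is the least common multiple of its cycle lengths: lcm(5, 3) = 15.

15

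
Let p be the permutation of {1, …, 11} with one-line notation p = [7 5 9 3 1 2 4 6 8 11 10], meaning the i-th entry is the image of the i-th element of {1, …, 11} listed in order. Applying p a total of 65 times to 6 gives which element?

Tracing 6 → 2 → … returns to 6 after 9 steps, so 6 lies in a 9-cycle (1, 7, 4, 3, 9, 8, 6, 2, 5).
Since the cycle has length 9, p^65 acts on it the same as p^2 (65 mod 9 = 2).
Stepping 2 places around the cycle: 6 → 2 → 5.

5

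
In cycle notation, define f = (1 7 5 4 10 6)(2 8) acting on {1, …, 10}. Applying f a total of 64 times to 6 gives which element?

6 lies in the 6-cycle (1 7 5 4 10 6).
On a 6-cycle, f^6 is the identity, so f^64 = f^4 there (64 ≡ 4 mod 6).
Advancing 4 steps from 6: 6 → 1 → 7 → 5 → 4.

4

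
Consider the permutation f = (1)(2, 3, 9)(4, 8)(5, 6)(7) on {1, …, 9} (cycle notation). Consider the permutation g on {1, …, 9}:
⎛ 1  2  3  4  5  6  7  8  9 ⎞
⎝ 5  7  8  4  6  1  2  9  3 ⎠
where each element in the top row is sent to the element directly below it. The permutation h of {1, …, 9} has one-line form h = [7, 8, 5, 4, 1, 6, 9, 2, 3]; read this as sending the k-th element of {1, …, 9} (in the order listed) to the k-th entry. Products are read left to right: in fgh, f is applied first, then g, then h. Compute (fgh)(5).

Apply the permutations in order: f(5) = 6, then g(6) = 1, then h(1) = 7. So (fgh)(5) = 7.

7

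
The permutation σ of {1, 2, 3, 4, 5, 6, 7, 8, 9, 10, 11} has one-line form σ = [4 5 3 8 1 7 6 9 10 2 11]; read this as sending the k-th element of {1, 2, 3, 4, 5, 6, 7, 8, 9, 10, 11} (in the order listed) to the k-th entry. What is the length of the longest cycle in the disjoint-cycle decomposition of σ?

7

Decomposing into disjoint cycles gives (1, 4, 8, 9, 10, 2, 5)(6, 7); the longest has length 7.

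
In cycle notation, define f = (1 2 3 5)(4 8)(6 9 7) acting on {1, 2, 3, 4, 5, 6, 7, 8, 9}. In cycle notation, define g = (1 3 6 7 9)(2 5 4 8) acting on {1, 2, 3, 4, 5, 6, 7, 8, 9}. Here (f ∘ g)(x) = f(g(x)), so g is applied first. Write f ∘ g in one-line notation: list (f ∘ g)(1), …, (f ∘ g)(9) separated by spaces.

(f ∘ g)(x) = f(g(x)). Computing each image: f(g(1)) = f(3) = 5, f(g(2)) = f(5) = 1, f(g(3)) = f(6) = 9, f(g(4)) = f(8) = 4, f(g(5)) = f(4) = 8, f(g(6)) = f(7) = 6, f(g(7)) = f(9) = 7, f(g(8)) = f(2) = 3, f(g(9)) = f(1) = 2.
Hence f ∘ g = [5 1 9 4 8 6 7 3 2].

5 1 9 4 8 6 7 3 2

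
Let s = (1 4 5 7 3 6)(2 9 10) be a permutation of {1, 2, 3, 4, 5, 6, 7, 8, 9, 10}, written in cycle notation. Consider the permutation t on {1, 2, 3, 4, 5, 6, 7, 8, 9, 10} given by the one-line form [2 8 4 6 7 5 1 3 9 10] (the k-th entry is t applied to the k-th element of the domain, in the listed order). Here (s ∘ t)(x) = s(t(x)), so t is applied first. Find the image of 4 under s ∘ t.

First apply t: t(4) = 6, then s(6) = 1. Thus (s ∘ t)(4) = 1.

1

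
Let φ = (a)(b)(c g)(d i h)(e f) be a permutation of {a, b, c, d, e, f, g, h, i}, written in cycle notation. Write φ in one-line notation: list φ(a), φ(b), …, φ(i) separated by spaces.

Reading each image from the cycles: a↦a, b↦b, c↦g, d↦i, e↦f, f↦e, g↦c, h↦d, i↦h.
Listing these in domain order gives a b g i f e c d h.

a b g i f e c d h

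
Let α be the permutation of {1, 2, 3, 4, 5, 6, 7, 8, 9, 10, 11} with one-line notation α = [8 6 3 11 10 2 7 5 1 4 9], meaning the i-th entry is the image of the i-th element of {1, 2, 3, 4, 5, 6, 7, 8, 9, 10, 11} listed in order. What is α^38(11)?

Tracing 11 → 9 → … returns to 11 after 7 steps, so 11 lies in a 7-cycle (1, 8, 5, 10, 4, 11, 9).
Powers repeat with period 7 on this cycle, and 38 mod 7 = 3, so α^38(11) = α^3(11).
Advancing 3 steps from 11: 11 → 9 → 1 → 8.

8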